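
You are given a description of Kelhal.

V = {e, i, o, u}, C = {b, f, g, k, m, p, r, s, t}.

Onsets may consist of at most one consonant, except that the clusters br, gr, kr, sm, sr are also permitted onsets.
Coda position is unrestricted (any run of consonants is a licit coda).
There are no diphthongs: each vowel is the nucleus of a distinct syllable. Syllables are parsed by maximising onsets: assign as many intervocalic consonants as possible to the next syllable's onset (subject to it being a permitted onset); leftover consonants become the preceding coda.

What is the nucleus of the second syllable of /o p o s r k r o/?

o

The vowels are o, o, o — 3 nuclei, so 3 syllables.
The second nucleus (vowel 2 from the left) is /o/.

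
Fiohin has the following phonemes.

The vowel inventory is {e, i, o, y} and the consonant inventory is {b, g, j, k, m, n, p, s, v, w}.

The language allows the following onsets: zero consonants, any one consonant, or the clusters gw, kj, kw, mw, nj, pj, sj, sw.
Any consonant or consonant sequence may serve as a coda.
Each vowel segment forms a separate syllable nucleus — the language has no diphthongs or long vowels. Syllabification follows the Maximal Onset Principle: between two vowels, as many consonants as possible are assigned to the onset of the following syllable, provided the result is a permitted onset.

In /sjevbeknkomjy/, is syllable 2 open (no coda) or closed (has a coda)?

Vowels present: e, e, o, y; each is a nucleus, giving 4 syllables.
/e…e/ gap (V1→V2): cluster /vb/ — the longest permitted-onset suffix is /b/; onset = /b/, preceding coda = /v/.
/e…o/ gap (V2→V3): /knk/; trying suffixes from longest down, /k/ is the first permitted one, so coda /kn/ | onset /k/.
/o…y/ gap (V3→V4): /mj/; trying suffixes from longest down, /j/ is the first permitted one, so coda /m/ | onset /j/.
Result: sjev.bekn.kom.jy.
Syllable 2 is /bekn/ with coda /kn/, so it is closed.

closed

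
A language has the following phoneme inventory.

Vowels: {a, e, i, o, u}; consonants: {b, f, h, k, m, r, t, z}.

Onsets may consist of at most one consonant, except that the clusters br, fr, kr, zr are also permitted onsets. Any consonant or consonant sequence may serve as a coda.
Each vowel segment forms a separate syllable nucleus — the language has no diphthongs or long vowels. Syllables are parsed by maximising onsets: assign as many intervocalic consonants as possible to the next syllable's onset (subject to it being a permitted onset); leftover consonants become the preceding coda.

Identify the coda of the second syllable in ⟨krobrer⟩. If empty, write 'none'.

r

The vowels are o, e — 2 nuclei, so 2 syllables.
σ1/σ2 boundary: cluster /br/ — /br/ is itself a permitted onset, so the whole cluster goes right; preceding coda = ∅.
Syllabification: kro.brer.
Syllable 2 is /brer/: onset /br/, nucleus /e/, coda /r/.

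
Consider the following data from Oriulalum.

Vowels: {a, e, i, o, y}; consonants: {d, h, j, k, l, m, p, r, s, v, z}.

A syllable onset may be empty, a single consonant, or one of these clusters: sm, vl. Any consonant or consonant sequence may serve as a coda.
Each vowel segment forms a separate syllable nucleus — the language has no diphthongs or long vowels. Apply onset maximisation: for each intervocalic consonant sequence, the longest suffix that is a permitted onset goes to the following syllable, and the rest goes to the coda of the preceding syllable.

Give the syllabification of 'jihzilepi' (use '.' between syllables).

Nuclei (vowels): i, i, e, i → 4 syllables.
V1 /i/ – V2 /i/: /hz/; trying suffixes from longest down, /z/ is the first permitted one, so coda /h/ | onset /z/.
V2 /i/ – V3 /e/: just /l/ — single C goes to the following onset.
V3 /e/ – V4 /i/: /p/ → onset of the next syllable (single consonants are always licit onsets).

jih.zi.le.pi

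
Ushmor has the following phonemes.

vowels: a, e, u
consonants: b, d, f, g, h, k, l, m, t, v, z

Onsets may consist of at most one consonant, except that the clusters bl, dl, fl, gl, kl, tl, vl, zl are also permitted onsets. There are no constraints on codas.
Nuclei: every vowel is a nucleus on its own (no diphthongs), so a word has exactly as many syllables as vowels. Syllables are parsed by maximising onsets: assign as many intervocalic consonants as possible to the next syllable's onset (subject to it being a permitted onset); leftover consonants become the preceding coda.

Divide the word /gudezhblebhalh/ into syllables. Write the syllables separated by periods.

Vowels present: u, e, e, a; each is a nucleus, giving 4 syllables.
V1 /u/ – V2 /e/: just /d/ — single C goes to the following onset.
V2 /e/ – V3 /e/: /zhbl/ splits as /zh/ + /bl/ (/bl/ is the longest suffix that is a licit onset).
V3 /e/ – V4 /a/: /bh/ — longest licit onset from the right is /h/, leaving /b/ as coda.

gu.dezh.bleb.halh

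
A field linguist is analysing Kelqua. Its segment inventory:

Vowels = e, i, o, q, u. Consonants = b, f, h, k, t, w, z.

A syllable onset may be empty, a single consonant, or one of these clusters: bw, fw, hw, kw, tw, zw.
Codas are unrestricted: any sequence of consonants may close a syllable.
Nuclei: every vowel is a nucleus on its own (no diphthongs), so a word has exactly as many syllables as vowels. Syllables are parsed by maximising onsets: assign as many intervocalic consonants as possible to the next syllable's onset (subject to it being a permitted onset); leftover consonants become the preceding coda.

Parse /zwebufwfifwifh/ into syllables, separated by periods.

The vowels are e, u, i, i — 4 nuclei, so 4 syllables.
Between /e/ (V1) and /u/ (V2): just /b/ — single C goes to the following onset.
Between /u/ (V2) and /i/ (V3): /fwf/ — longest licit onset from the right is /f/, leaving /fw/ as coda.
Between /i/ (V3) and /i/ (V4): /fw/ — entire cluster is a permitted onset → onset /fw/, coda ∅.

zwe.bufw.fi.fwifh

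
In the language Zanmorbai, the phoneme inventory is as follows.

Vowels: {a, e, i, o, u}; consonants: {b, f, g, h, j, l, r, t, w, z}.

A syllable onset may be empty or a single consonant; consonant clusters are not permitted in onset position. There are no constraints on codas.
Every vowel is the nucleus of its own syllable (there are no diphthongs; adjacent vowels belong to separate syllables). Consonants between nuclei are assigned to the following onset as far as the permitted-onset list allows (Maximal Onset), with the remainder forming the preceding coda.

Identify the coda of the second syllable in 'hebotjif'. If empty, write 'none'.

t

Nuclei (vowels): e, o, i → 3 syllables.
σ1/σ2 boundary: /b/ → onset of the next syllable (single consonants are always licit onsets).
σ2/σ3 boundary: /tj/ — longest licit onset from the right is /j/, leaving /t/ as coda.
Result: he.bot.jif.
Syllable 2 is /bot/: onset /b/, nucleus /o/, coda /t/.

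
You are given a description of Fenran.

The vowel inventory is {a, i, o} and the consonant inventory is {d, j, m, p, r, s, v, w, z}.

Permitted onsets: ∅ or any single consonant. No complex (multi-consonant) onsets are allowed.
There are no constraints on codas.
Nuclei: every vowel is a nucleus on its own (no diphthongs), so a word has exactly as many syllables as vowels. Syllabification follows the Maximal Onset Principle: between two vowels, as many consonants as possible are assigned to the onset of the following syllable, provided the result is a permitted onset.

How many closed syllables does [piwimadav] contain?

Nuclei (vowels): i, i, a, a → 4 syllables.
Between /i/ (V1) and /i/ (V2): /w/ → onset of the next syllable (single consonants are always licit onsets).
Between /i/ (V2) and /a/ (V3): just /m/ — single C goes to the following onset.
Between /a/ (V3) and /a/ (V4): /d/ → onset of the next syllable (single consonants are always licit onsets).
So the parse is pi.wi.ma.dav.
Classifying each syllable: /pi/ (open), /wi/ (open), /ma/ (open), /dav/ (closed).
Closed syllables: 1.

1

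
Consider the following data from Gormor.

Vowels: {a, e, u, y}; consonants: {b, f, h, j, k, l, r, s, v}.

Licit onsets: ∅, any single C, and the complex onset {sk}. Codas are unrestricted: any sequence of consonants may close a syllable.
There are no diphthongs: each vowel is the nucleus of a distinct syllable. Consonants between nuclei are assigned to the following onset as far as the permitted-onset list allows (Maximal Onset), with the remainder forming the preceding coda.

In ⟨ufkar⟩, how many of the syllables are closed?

2

The vowels are u, a — 2 nuclei, so 2 syllables.
σ1/σ2 boundary: /fk/ splits as /f/ + /k/ (/k/ is the longest suffix that is a licit onset).
Syllabification: uf.kar.
Classifying each syllable: /uf/ (closed), /kar/ (closed).
Closed syllables: 2.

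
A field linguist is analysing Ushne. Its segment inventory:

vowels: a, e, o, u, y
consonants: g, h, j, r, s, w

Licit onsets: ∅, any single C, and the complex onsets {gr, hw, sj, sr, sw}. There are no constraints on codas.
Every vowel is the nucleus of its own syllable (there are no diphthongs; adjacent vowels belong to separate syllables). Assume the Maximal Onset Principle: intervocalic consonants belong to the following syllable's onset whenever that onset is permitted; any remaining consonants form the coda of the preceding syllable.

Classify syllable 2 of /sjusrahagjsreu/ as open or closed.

Nuclei (vowels): u, a, a, e, u → 5 syllables.
σ1/σ2 boundary: cluster /sr/ — /sr/ is itself a permitted onset, so the whole cluster goes right; preceding coda = ∅.
σ2/σ3 boundary: just /h/ — single C goes to the following onset.
σ3/σ4 boundary: /gjsr/; trying suffixes from longest down, /sr/ is the first permitted one, so coda /gj/ | onset /sr/.
σ4/σ5 boundary: hiatus — the boundary sits between the two vowels.
Result: sju.sra.hagj.sre.u.
Syllable 2 is /sra/; it ends in its nucleus with no coda, so it is open.

open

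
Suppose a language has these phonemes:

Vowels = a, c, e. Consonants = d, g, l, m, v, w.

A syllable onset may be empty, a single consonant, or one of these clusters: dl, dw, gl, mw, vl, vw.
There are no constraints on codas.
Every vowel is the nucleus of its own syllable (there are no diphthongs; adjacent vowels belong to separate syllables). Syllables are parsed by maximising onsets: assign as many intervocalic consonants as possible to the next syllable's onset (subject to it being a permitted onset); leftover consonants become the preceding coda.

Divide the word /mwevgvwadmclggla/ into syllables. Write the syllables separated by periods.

mwevg.vwad.mclg.gla

Vowels present: e, a, c, a; each is a nucleus, giving 4 syllables.
Between /e/ (V1) and /a/ (V2): cluster /vgvw/ — the longest permitted-onset suffix is /vw/; onset = /vw/, preceding coda = /vg/.
Between /a/ (V2) and /c/ (V3): /dm/ — longest licit onset from the right is /m/, leaving /d/ as coda.
Between /c/ (V3) and /a/ (V4): /lggl/ splits as /lg/ + /gl/ (/gl/ is the longest suffix that is a licit onset).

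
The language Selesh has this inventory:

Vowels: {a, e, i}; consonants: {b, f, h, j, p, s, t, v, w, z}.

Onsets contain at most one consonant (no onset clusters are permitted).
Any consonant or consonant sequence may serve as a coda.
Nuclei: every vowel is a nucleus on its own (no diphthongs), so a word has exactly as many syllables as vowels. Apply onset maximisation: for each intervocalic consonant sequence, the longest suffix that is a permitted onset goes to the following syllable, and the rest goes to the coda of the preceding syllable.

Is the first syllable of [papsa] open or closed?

closed

Vowels present: a, a; each is a nucleus, giving 2 syllables.
V1 /a/ – V2 /a/: /ps/ splits as /p/ + /s/ (/s/ is the longest suffix that is a licit onset).
Syllabification: pap.sa.
Syllable 1 is /pap/ with coda /p/, so it is closed.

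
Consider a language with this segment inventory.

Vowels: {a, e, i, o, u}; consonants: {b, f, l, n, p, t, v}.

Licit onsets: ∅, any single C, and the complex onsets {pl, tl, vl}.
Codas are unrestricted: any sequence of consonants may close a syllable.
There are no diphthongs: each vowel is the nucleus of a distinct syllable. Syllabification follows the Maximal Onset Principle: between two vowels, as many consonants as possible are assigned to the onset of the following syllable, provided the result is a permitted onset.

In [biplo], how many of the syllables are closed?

0

Vowels present: i, o; each is a nucleus, giving 2 syllables.
Between /i/ (V1) and /o/ (V2): /pl/ is a licit onset in full, so it all attaches to the next syllable.
Syllabification: bi.plo.
Classifying each syllable: /bi/ (open), /plo/ (open).
Closed syllables: 0.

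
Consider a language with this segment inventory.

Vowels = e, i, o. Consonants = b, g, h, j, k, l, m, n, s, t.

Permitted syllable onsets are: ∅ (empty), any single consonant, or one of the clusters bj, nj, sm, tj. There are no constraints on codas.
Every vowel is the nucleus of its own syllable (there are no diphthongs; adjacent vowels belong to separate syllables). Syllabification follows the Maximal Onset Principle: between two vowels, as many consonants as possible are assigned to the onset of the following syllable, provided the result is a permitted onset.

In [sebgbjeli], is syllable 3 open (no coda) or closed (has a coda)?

open

The vowels are e, e, i — 3 nuclei, so 3 syllables.
σ1/σ2 boundary: /bgbj/ — longest licit onset from the right is /bj/, leaving /bg/ as coda.
σ2/σ3 boundary: /l/ → onset of the next syllable (single consonants are always licit onsets).
So the parse is sebg.bje.li.
Syllable 3 is /li/; it ends in its nucleus with no coda, so it is open.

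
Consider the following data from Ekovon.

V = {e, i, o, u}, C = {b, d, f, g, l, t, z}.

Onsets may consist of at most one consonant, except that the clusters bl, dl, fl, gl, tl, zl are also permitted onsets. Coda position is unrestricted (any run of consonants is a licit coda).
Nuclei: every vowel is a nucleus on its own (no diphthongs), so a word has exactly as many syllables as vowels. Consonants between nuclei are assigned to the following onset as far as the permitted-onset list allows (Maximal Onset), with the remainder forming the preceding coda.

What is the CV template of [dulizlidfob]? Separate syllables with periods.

Nuclei (vowels): u, i, i, o → 4 syllables.
/u…i/ gap (V1→V2): /l/ → onset of the next syllable (single consonants are always licit onsets).
/i…i/ gap (V2→V3): /zl/ — entire cluster is a permitted onset → onset /zl/, coda ∅.
/i…o/ gap (V3→V4): /df/; trying suffixes from longest down, /f/ is the first permitted one, so coda /d/ | onset /f/.
Syllabification: du.li.zlid.fob.
Mapping each syllable to C/V: /du/ → CV, /li/ → CV, /zlid/ → CCVC, /fob/ → CVC.

CV.CV.CCVC.CVC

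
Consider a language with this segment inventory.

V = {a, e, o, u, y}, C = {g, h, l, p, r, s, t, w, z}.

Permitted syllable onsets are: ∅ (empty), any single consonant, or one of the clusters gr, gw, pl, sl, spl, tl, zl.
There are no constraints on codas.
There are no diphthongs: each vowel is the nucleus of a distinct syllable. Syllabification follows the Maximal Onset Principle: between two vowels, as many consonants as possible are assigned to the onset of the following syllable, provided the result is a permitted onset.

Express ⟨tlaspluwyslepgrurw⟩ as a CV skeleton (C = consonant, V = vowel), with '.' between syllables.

Nuclei (vowels): a, u, y, e, u → 5 syllables.
/a…u/ gap (V1→V2): /spl/ — entire cluster is a permitted onset → onset /spl/, coda ∅.
/u…y/ gap (V2→V3): /w/ → onset of the next syllable (single consonants are always licit onsets).
/y…e/ gap (V3→V4): /sl/ is a licit onset in full, so it all attaches to the next syllable.
/e…u/ gap (V4→V5): /pgr/; trying suffixes from longest down, /gr/ is the first permitted one, so coda /p/ | onset /gr/.
Result: tla.splu.wy.slep.grurw.
Mapping each syllable to C/V: /tla/ → CCV, /splu/ → CCCV, /wy/ → CV, /slep/ → CCVC, /grurw/ → CCVCC.

CCV.CCCV.CV.CCVC.CCVCC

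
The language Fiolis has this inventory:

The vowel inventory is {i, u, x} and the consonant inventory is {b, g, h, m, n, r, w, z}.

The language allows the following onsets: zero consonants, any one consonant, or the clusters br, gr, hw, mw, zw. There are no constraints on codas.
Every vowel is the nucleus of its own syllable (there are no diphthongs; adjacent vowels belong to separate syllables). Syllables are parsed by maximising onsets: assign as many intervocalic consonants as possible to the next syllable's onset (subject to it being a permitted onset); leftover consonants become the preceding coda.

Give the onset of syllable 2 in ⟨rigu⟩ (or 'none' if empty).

Nuclei (vowels): i, u → 2 syllables.
σ1/σ2 boundary: /g/ → onset of the next syllable (single consonants are always licit onsets).
Putting it together: ri.gu.
Syllable 2 is /gu/: onset /g/, nucleus /u/, coda ∅.

g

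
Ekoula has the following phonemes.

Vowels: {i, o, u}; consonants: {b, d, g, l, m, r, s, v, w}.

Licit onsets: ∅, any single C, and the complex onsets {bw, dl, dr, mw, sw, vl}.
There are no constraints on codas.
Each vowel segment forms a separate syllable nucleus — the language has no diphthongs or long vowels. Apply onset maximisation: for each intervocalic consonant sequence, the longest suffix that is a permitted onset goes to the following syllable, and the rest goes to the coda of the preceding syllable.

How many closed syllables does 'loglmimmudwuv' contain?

4

Vowels present: o, i, u, u; each is a nucleus, giving 4 syllables.
σ1/σ2 boundary: /glm/; trying suffixes from longest down, /m/ is the first permitted one, so coda /gl/ | onset /m/.
σ2/σ3 boundary: /mm/; trying suffixes from longest down, /m/ is the first permitted one, so coda /m/ | onset /m/.
σ3/σ4 boundary: /dw/ — longest licit onset from the right is /w/, leaving /d/ as coda.
So the parse is logl.mim.mud.wuv.
Classifying each syllable: /logl/ (closed), /mim/ (closed), /mud/ (closed), /wuv/ (closed).
Closed syllables: 4.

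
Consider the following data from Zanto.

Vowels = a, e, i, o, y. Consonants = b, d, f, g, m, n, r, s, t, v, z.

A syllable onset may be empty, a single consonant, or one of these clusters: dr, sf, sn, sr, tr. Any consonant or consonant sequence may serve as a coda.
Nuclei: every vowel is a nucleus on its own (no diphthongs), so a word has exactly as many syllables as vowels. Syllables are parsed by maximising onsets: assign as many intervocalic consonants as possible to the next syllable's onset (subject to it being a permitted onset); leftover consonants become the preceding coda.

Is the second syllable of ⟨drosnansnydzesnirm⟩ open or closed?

Vowels present: o, a, y, e, i; each is a nucleus, giving 5 syllables.
σ1/σ2 boundary: /sn/ is a licit onset in full, so it all attaches to the next syllable.
σ2/σ3 boundary: cluster /nsn/ — the longest permitted-onset suffix is /sn/; onset = /sn/, preceding coda = /n/.
σ3/σ4 boundary: cluster /dz/ — the longest permitted-onset suffix is /z/; onset = /z/, preceding coda = /d/.
σ4/σ5 boundary: /sn/ is a licit onset in full, so it all attaches to the next syllable.
Putting it together: dro.snan.snyd.ze.snirm.
Syllable 2 is /snan/ with coda /n/, so it is closed.

closed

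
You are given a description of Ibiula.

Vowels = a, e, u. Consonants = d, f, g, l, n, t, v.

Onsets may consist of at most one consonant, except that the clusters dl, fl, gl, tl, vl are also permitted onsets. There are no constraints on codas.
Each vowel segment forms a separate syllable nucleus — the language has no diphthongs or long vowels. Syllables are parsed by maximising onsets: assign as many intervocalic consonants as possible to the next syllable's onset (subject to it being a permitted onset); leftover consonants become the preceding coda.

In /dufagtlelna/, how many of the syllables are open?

2

Nuclei (vowels): u, a, e, a → 4 syllables.
σ1/σ2 boundary: /f/ → onset of the next syllable (single consonants are always licit onsets).
σ2/σ3 boundary: cluster /gtl/ — the longest permitted-onset suffix is /tl/; onset = /tl/, preceding coda = /g/.
σ3/σ4 boundary: cluster /ln/ — the longest permitted-onset suffix is /n/; onset = /n/, preceding coda = /l/.
Result: du.fag.tlel.na.
Classifying each syllable: /du/ (open), /fag/ (closed), /tlel/ (closed), /na/ (open).
Open syllables: 2.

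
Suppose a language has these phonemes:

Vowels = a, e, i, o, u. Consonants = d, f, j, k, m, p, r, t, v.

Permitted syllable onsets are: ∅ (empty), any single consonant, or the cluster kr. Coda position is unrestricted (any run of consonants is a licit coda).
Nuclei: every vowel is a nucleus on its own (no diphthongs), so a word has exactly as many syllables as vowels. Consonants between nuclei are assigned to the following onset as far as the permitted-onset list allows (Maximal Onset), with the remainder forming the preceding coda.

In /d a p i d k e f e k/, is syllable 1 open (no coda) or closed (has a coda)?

open

Nuclei (vowels): a, i, e, e → 4 syllables.
Between /a/ (V1) and /i/ (V2): just /p/ — single C goes to the following onset.
Between /i/ (V2) and /e/ (V3): /dk/ — longest licit onset from the right is /k/, leaving /d/ as coda.
Between /e/ (V3) and /e/ (V4): just /f/ — single C goes to the following onset.
Syllabification: da.pid.ke.fek.
Syllable 1 is /da/; it ends in its nucleus with no coda, so it is open.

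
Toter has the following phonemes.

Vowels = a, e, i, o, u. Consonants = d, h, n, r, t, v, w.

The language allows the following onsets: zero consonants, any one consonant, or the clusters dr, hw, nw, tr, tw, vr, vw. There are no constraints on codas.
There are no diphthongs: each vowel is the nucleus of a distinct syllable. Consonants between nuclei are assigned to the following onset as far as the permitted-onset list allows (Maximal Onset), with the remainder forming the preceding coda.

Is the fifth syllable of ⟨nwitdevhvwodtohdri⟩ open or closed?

Nuclei (vowels): i, e, o, o, i → 5 syllables.
σ1/σ2 boundary: /td/ splits as /t/ + /d/ (/d/ is the longest suffix that is a licit onset).
σ2/σ3 boundary: cluster /vhvw/ — the longest permitted-onset suffix is /vw/; onset = /vw/, preceding coda = /vh/.
σ3/σ4 boundary: /dt/ — longest licit onset from the right is /t/, leaving /d/ as coda.
σ4/σ5 boundary: cluster /hdr/ — the longest permitted-onset suffix is /dr/; onset = /dr/, preceding coda = /h/.
Result: nwit.devh.vwod.toh.dri.
Syllable 5 is /dri/; it ends in its nucleus with no coda, so it is open.

open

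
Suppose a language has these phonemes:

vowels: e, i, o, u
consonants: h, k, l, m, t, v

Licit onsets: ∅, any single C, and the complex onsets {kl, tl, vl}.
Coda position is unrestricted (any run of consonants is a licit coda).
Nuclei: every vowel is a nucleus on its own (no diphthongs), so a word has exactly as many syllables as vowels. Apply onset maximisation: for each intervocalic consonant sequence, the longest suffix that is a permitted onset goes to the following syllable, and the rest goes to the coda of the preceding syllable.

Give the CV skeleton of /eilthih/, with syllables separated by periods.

Vowels present: e, i, i; each is a nucleus, giving 3 syllables.
V1 /e/ – V2 /i/: hiatus — the boundary sits between the two vowels.
V2 /i/ – V3 /i/: /lth/ — longest licit onset from the right is /h/, leaving /lt/ as coda.
Result: e.ilt.hih.
Mapping each syllable to C/V: /e/ → V, /ilt/ → VCC, /hih/ → CVC.

V.VCC.CVC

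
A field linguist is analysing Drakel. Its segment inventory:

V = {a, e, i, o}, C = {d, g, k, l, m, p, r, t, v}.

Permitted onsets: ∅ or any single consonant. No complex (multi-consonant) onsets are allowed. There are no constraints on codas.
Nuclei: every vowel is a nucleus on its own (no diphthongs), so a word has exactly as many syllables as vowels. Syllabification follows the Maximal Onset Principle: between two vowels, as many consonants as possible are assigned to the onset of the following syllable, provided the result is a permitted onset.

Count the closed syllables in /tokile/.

0

Nuclei (vowels): o, i, e → 3 syllables.
σ1/σ2 boundary: /k/ is a single consonant, so it becomes the next onset.
σ2/σ3 boundary: /l/ is a single consonant, so it becomes the next onset.
So the parse is to.ki.le.
Classifying each syllable: /to/ (open), /ki/ (open), /le/ (open).
Closed syllables: 0.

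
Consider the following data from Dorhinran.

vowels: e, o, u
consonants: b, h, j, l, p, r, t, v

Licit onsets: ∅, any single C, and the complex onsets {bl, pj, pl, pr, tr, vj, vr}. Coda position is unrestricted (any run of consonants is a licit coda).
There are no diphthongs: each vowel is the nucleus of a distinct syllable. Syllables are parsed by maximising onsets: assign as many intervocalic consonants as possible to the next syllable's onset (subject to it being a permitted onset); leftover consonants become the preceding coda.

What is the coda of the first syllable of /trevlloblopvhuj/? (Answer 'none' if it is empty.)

Nuclei (vowels): e, o, o, u → 4 syllables.
/e…o/ gap (V1→V2): /vll/ splits as /vl/ + /l/ (/l/ is the longest suffix that is a licit onset).
/o…o/ gap (V2→V3): /bl/ is a licit onset in full, so it all attaches to the next syllable.
/o…u/ gap (V3→V4): /pvh/; trying suffixes from longest down, /h/ is the first permitted one, so coda /pv/ | onset /h/.
Syllabification: trevl.lo.blopv.huj.
Syllable 1 is /trevl/: onset /tr/, nucleus /e/, coda /vl/.

vl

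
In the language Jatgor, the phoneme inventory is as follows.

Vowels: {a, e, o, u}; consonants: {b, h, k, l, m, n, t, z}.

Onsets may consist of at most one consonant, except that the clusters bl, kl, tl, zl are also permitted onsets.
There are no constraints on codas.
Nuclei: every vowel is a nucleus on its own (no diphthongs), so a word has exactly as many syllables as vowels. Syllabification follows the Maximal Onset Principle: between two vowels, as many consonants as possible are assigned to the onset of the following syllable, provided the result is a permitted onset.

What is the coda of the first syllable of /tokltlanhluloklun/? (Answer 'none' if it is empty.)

kl

Vowels present: o, a, u, o, u; each is a nucleus, giving 5 syllables.
σ1/σ2 boundary: /kltl/ splits as /kl/ + /tl/ (/tl/ is the longest suffix that is a licit onset).
σ2/σ3 boundary: /nhl/ splits as /nh/ + /l/ (/l/ is the longest suffix that is a licit onset).
σ3/σ4 boundary: /l/ → onset of the next syllable (single consonants are always licit onsets).
σ4/σ5 boundary: /kl/ — entire cluster is a permitted onset → onset /kl/, coda ∅.
So the parse is tokl.tlanh.lu.lo.klun.
Syllable 1 is /tokl/: onset /t/, nucleus /o/, coda /kl/.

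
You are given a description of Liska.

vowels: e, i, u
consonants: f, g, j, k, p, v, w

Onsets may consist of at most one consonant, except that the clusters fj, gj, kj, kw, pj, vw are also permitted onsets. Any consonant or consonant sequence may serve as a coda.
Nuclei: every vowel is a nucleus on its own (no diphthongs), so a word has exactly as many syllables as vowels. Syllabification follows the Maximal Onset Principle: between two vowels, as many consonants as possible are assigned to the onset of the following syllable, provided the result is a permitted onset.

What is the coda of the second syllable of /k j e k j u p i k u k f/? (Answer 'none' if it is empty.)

none

Nuclei (vowels): e, u, i, u → 4 syllables.
V1 /e/ – V2 /u/: cluster /kj/ — /kj/ is itself a permitted onset, so the whole cluster goes right; preceding coda = ∅.
V2 /u/ – V3 /i/: just /p/ — single C goes to the following onset.
V3 /i/ – V4 /u/: /k/ → onset of the next syllable (single consonants are always licit onsets).
So the parse is kje.kju.pi.kukf.
Syllable 2 is /kju/: onset /kj/, nucleus /u/, coda ∅.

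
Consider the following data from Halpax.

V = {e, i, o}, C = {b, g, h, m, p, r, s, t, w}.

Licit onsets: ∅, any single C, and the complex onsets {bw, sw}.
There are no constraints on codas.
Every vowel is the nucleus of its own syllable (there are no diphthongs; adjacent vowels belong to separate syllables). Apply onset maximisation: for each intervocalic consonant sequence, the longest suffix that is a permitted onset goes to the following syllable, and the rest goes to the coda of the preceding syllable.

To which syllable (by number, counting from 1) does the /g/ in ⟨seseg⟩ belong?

The vowels are e, e — 2 nuclei, so 2 syllables.
σ1/σ2 boundary: /s/ → onset of the next syllable (single consonants are always licit onsets).
Result: se.seg.
The /g/ is in the coda of syllable 2 (/seg/).

2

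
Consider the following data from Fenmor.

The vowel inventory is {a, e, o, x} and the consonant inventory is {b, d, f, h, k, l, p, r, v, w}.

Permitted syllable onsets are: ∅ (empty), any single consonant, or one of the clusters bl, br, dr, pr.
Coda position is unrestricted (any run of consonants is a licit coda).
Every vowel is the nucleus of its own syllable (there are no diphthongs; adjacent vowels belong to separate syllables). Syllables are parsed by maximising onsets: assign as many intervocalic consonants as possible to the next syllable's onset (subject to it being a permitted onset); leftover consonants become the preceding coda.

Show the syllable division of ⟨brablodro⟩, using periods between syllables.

bra.blo.dro

The vowels are a, o, o — 3 nuclei, so 3 syllables.
Between /a/ (V1) and /o/ (V2): /bl/ is a licit onset in full, so it all attaches to the next syllable.
Between /o/ (V2) and /o/ (V3): /dr/ — entire cluster is a permitted onset → onset /dr/, coda ∅.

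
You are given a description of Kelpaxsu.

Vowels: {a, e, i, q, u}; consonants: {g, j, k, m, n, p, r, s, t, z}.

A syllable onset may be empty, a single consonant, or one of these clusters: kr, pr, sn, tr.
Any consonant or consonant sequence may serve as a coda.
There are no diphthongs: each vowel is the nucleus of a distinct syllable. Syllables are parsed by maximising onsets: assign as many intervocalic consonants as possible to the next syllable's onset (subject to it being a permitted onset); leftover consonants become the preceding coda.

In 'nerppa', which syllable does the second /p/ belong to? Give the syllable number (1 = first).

2

Nuclei (vowels): e, a → 2 syllables.
σ1/σ2 boundary: cluster /rpp/ — the longest permitted-onset suffix is /p/; onset = /p/, preceding coda = /rp/.
Result: nerp.pa.
The second /p/ is in the onset of syllable 2 (/pa/).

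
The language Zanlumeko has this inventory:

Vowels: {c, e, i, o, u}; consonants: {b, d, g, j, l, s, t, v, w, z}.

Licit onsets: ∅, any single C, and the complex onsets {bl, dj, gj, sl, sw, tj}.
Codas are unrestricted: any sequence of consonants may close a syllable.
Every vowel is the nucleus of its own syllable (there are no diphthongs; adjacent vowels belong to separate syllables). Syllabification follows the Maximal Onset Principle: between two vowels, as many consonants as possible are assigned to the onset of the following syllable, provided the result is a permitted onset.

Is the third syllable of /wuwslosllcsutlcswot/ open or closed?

open

The vowels are u, o, c, u, c, o — 6 nuclei, so 6 syllables.
Between /u/ (V1) and /o/ (V2): /wsl/ — longest licit onset from the right is /sl/, leaving /w/ as coda.
Between /o/ (V2) and /c/ (V3): /sll/; trying suffixes from longest down, /l/ is the first permitted one, so coda /sl/ | onset /l/.
Between /c/ (V3) and /u/ (V4): /s/ is a single consonant, so it becomes the next onset.
Between /u/ (V4) and /c/ (V5): cluster /tl/ — the longest permitted-onset suffix is /l/; onset = /l/, preceding coda = /t/.
Between /c/ (V5) and /o/ (V6): cluster /sw/ — /sw/ is itself a permitted onset, so the whole cluster goes right; preceding coda = ∅.
Syllabification: wuw.slosl.lc.sut.lc.swot.
Syllable 3 is /lc/; it ends in its nucleus with no coda, so it is open.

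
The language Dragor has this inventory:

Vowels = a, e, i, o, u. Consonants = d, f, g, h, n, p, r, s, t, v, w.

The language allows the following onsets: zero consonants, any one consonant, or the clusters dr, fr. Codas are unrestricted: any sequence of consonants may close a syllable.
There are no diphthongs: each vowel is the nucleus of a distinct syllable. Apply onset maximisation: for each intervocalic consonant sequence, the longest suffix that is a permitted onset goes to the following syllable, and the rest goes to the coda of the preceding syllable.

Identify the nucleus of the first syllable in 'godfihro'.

o

Vowels present: o, i, o; each is a nucleus, giving 3 syllables.
The first nucleus (vowel 1 from the left) is /o/.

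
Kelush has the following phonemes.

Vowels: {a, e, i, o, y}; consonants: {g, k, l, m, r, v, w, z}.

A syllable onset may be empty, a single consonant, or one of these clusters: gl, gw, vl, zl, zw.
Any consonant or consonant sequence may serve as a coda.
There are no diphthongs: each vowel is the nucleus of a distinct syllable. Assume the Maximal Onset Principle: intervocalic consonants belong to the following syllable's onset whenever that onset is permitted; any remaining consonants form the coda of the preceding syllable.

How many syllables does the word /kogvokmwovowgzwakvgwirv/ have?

Vowels present: o, o, o, o, a, i; each is a nucleus, giving 6 syllables.

6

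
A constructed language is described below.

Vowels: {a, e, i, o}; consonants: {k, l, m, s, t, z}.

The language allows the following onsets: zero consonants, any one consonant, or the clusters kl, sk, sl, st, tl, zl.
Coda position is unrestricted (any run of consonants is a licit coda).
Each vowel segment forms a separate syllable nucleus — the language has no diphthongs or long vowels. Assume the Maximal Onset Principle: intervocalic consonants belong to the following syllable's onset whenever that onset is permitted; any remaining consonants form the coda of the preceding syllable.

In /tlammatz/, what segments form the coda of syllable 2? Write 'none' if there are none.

Vowels present: a, a; each is a nucleus, giving 2 syllables.
σ1/σ2 boundary: /mm/ splits as /m/ + /m/ (/m/ is the longest suffix that is a licit onset).
So the parse is tlam.matz.
Syllable 2 is /matz/: onset /m/, nucleus /a/, coda /tz/.

tz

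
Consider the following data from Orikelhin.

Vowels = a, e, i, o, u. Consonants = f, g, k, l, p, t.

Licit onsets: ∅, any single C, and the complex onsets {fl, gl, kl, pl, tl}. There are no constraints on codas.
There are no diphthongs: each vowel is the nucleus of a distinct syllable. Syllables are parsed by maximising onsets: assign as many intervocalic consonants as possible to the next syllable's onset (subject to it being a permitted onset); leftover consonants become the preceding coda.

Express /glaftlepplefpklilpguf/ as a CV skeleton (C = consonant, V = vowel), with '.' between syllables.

CCVC.CCVC.CCVCC.CCVCC.CVC

The vowels are a, e, e, i, u — 5 nuclei, so 5 syllables.
σ1/σ2 boundary: /ftl/ — longest licit onset from the right is /tl/, leaving /f/ as coda.
σ2/σ3 boundary: /ppl/ — longest licit onset from the right is /pl/, leaving /p/ as coda.
σ3/σ4 boundary: cluster /fpkl/ — the longest permitted-onset suffix is /kl/; onset = /kl/, preceding coda = /fp/.
σ4/σ5 boundary: /lpg/; trying suffixes from longest down, /g/ is the first permitted one, so coda /lp/ | onset /g/.
Syllabification: glaf.tlep.plefp.klilp.guf.
Mapping each syllable to C/V: /glaf/ → CCVC, /tlep/ → CCVC, /plefp/ → CCVCC, /klilp/ → CCVCC, /guf/ → CVC.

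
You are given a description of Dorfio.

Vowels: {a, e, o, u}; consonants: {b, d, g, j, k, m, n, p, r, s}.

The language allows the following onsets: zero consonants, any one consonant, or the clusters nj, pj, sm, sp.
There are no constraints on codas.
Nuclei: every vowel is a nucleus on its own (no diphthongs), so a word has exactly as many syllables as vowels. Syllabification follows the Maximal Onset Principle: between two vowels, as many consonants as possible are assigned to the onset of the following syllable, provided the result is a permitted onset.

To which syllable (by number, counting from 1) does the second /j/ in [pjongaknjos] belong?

3

The vowels are o, a, o — 3 nuclei, so 3 syllables.
σ1/σ2 boundary: /ng/ — longest licit onset from the right is /g/, leaving /n/ as coda.
σ2/σ3 boundary: cluster /knj/ — the longest permitted-onset suffix is /nj/; onset = /nj/, preceding coda = /k/.
Putting it together: pjon.gak.njos.
The second /j/ is in the onset of syllable 3 (/njos/).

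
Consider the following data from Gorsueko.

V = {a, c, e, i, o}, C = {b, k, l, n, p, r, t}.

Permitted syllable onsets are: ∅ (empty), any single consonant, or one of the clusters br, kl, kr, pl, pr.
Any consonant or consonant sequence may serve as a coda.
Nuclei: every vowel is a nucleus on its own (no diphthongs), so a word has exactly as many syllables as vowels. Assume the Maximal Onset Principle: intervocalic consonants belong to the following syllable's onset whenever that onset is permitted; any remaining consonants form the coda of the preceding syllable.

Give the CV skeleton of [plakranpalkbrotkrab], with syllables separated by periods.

Nuclei (vowels): a, a, a, o, a → 5 syllables.
/a…a/ gap (V1→V2): /kr/ is a licit onset in full, so it all attaches to the next syllable.
/a…a/ gap (V2→V3): /np/; trying suffixes from longest down, /p/ is the first permitted one, so coda /n/ | onset /p/.
/a…o/ gap (V3→V4): /lkbr/ — longest licit onset from the right is /br/, leaving /lk/ as coda.
/o…a/ gap (V4→V5): /tkr/ — longest licit onset from the right is /kr/, leaving /t/ as coda.
Putting it together: pla.kran.palk.brot.krab.
Mapping each syllable to C/V: /pla/ → CCV, /kran/ → CCVC, /palk/ → CVCC, /brot/ → CCVC, /krab/ → CCVC.

CCV.CCVC.CVCC.CCVC.CCVC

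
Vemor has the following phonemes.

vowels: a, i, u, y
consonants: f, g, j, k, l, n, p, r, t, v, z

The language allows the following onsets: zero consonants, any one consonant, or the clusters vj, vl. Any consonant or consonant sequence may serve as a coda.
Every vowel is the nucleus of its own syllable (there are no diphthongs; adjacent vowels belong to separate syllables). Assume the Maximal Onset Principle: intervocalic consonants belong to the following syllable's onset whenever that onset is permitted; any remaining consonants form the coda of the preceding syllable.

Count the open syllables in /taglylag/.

Vowels present: a, y, a; each is a nucleus, giving 3 syllables.
Between /a/ (V1) and /y/ (V2): /gl/; trying suffixes from longest down, /l/ is the first permitted one, so coda /g/ | onset /l/.
Between /y/ (V2) and /a/ (V3): /l/ is a single consonant, so it becomes the next onset.
So the parse is tag.ly.lag.
Classifying each syllable: /tag/ (closed), /ly/ (open), /lag/ (closed).
Open syllables: 1.

1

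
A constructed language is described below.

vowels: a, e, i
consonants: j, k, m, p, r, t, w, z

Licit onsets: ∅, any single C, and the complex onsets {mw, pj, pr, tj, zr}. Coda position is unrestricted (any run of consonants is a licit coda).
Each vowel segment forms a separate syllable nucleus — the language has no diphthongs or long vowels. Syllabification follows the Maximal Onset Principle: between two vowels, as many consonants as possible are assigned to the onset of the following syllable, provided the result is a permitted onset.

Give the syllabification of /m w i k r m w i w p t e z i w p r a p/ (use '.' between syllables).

Vowels present: i, i, e, i, a; each is a nucleus, giving 5 syllables.
Between /i/ (V1) and /i/ (V2): cluster /krmw/ — the longest permitted-onset suffix is /mw/; onset = /mw/, preceding coda = /kr/.
Between /i/ (V2) and /e/ (V3): /wpt/ splits as /wp/ + /t/ (/t/ is the longest suffix that is a licit onset).
Between /e/ (V3) and /i/ (V4): /z/ is a single consonant, so it becomes the next onset.
Between /i/ (V4) and /a/ (V5): cluster /wpr/ — the longest permitted-onset suffix is /pr/; onset = /pr/, preceding coda = /w/.

mwikr.mwiwp.te.ziw.prap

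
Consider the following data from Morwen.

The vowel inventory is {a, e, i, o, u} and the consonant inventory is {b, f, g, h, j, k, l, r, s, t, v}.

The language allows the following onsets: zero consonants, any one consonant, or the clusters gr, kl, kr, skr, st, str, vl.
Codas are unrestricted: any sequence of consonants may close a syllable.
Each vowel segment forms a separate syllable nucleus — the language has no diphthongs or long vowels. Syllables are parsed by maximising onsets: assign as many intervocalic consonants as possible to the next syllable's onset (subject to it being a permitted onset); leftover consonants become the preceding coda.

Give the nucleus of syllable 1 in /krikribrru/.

i

The vowels are i, i, u — 3 nuclei, so 3 syllables.
The first nucleus (vowel 1 from the left) is /i/.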